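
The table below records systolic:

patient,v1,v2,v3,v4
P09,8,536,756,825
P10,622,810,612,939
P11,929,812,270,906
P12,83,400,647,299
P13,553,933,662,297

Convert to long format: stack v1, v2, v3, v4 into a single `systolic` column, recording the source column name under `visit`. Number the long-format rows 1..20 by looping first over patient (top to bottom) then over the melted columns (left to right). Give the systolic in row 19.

662

20 rows total (5 × 4). Row 19: index ⌊(19-1)/4⌋ = 4 into patient → P13; (19-1) mod 4 = 2 into the melted columns → v3.
So row 19 is (P13, v3, 662); systolic = 662.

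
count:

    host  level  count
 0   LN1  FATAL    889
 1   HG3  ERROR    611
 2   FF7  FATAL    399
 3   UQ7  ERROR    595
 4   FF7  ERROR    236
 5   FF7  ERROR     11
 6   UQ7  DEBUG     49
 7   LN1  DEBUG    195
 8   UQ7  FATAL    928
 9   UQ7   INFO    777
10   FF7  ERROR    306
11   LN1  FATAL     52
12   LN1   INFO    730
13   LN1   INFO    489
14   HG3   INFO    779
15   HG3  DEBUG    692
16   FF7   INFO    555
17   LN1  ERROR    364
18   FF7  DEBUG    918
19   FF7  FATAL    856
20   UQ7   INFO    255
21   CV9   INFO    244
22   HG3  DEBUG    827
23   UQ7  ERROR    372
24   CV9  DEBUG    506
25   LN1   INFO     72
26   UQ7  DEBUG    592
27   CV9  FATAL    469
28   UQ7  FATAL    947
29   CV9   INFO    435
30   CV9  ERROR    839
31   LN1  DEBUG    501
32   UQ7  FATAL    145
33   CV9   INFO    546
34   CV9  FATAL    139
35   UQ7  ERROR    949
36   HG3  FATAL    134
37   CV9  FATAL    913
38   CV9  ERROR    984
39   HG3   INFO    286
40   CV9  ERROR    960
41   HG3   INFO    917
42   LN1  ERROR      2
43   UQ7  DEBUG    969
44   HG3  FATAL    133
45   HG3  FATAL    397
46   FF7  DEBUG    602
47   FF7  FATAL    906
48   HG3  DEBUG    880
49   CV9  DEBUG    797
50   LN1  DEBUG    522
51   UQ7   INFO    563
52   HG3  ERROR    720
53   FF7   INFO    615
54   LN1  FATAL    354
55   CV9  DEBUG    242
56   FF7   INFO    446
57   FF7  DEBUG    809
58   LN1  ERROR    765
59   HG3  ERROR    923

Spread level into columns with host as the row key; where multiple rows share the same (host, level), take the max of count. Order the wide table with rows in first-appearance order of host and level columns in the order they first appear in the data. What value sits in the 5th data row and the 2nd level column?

With rows in first-appearance order of host, row 5 is host=CV9. level columns in first-appearance order: FATAL, ERROR, DEBUG, INFO; column 2 is ERROR.
Long rows with host=CV9, level=ERROR: max(839, 984, 960) = 984.

984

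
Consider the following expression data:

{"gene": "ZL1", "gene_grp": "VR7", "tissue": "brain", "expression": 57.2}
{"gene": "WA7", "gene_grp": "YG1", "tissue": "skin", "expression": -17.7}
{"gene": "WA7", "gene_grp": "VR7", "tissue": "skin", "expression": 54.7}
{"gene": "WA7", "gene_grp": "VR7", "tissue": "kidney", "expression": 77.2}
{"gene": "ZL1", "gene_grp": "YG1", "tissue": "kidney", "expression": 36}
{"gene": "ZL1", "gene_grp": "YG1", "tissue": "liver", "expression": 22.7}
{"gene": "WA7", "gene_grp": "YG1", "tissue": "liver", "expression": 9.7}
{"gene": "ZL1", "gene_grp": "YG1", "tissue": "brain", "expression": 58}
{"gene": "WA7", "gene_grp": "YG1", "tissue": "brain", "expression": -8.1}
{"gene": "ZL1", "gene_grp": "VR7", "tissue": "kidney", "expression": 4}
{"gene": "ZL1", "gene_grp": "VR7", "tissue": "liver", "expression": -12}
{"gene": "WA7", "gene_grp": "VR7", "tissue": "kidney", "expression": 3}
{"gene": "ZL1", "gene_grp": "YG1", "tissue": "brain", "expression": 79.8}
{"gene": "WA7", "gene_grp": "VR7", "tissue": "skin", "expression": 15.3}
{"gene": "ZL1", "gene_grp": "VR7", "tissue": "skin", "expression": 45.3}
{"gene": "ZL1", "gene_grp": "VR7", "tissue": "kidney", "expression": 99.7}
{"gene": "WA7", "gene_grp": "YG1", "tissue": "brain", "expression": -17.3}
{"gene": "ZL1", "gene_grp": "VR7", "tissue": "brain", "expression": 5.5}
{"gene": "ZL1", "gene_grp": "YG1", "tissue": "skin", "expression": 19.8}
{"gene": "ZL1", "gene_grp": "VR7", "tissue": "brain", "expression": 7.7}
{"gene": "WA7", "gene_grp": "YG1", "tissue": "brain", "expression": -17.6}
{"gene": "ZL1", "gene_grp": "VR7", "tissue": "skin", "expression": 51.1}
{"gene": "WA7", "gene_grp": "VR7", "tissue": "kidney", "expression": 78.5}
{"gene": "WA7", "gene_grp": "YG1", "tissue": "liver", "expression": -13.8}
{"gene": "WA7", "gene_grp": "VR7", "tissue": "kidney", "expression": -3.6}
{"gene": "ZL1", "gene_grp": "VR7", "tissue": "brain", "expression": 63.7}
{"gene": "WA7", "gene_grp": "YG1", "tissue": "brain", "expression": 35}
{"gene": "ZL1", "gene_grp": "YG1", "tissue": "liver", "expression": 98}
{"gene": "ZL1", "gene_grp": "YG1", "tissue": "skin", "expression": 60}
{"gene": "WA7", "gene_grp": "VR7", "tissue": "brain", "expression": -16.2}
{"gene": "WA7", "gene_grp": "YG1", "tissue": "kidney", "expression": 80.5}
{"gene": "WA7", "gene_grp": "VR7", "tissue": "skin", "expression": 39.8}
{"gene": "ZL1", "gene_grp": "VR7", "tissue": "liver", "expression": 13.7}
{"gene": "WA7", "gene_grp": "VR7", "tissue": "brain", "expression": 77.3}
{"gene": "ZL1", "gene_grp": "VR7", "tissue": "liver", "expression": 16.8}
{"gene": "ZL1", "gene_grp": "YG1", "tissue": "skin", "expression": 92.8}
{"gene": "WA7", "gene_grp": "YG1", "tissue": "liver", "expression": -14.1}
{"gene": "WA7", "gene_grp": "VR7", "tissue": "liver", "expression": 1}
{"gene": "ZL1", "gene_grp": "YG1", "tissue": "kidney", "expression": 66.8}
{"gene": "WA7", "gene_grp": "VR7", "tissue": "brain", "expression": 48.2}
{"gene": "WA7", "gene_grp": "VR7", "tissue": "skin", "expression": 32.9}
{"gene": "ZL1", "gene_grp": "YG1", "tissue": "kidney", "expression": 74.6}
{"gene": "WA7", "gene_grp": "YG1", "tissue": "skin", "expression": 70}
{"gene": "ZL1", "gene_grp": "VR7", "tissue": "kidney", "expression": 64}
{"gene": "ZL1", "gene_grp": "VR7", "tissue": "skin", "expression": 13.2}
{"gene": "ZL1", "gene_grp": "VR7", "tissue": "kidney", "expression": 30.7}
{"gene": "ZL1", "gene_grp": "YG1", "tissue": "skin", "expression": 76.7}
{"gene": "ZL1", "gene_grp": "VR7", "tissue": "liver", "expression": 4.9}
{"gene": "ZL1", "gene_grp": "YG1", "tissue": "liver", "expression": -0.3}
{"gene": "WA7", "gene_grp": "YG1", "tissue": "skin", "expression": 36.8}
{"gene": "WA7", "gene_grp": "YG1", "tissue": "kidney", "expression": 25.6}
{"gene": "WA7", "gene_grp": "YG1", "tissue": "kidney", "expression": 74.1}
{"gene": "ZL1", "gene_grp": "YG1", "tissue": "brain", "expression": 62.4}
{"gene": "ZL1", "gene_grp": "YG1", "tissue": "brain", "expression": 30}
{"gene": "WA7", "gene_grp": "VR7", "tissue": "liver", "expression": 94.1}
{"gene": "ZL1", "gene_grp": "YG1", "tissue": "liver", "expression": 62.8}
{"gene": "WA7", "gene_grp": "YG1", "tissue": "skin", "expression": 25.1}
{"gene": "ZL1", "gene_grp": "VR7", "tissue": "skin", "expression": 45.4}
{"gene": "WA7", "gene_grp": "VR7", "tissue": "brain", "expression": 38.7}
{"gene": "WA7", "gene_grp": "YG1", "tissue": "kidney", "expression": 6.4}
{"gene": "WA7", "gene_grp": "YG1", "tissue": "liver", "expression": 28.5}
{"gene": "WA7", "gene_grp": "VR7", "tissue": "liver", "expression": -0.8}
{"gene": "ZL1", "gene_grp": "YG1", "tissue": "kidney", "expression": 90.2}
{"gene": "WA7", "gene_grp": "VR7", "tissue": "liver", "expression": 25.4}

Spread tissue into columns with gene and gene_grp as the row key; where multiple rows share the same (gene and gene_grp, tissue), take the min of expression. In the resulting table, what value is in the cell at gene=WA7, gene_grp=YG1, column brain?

Rows with gene=WA7, gene_grp=YG1 and tissue=brain: expression values are -8.1, -17.3, -17.6, 35.
min(-8.1, -17.3, -17.6, 35) = -17.6.

-17.6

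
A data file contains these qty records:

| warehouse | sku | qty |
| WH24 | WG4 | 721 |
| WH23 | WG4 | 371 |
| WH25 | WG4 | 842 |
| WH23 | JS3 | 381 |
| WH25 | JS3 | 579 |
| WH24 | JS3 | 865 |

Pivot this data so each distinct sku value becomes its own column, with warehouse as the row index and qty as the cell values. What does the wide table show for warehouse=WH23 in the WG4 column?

371

Wide layout: rows indexed by warehouse, columns are the 2 distinct sku values (WG4, JS3).
Cell (warehouse=WH23, sku=WG4) draws from the long row where warehouse=WH23 and sku=WG4, which has qty=371.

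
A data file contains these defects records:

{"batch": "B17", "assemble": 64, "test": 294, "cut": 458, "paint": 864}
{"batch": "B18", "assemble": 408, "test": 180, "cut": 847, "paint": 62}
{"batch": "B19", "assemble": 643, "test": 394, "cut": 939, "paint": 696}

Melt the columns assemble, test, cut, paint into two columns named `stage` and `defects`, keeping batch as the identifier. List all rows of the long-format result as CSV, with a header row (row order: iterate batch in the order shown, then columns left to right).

batch,stage,defects
B17,assemble,64
B17,test,294
B17,cut,458
B17,paint,864
B18,assemble,408
B18,test,180
B18,cut,847
B18,paint,62
B19,assemble,643
B19,test,394
B19,cut,939
B19,paint,696

Each (batch, column) pair becomes one row: 3 × 4 = 12 rows.
For example, (B17, assemble) → defects=64.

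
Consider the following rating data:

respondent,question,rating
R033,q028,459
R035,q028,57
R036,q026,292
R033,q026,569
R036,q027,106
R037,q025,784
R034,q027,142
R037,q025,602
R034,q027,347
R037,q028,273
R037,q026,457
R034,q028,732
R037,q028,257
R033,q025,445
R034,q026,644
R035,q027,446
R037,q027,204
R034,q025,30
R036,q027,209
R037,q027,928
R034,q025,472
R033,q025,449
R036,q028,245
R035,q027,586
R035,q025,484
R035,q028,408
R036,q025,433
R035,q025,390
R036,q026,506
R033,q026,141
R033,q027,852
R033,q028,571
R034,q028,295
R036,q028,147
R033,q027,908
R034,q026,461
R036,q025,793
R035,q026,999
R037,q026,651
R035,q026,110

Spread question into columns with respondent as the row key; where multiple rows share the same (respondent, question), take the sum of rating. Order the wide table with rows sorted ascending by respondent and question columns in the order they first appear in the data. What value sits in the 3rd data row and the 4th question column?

874

With rows sorted ascending by respondent, row 3 is respondent=R035. question columns in first-appearance order: q028, q026, q027, q025; column 4 is q025.
Long rows with respondent=R035, question=q025: 484 + 390 = 874.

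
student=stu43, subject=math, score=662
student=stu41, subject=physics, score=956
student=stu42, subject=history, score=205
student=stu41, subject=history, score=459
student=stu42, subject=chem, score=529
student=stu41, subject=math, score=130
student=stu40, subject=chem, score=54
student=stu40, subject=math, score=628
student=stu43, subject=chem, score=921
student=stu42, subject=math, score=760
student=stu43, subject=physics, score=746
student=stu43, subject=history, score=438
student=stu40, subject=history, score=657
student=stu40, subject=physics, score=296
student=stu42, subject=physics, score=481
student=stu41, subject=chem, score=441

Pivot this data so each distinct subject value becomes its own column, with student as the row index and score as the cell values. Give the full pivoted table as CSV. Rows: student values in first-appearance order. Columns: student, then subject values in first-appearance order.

student,math,physics,history,chem
stu43,662,746,438,921
stu41,130,956,459,441
stu42,760,481,205,529
stu40,628,296,657,54

Columns: student plus the 4 distinct subject values (math, physics, history, chem).
For example, row stu43 column math takes score=662 from the long row (stu43, math).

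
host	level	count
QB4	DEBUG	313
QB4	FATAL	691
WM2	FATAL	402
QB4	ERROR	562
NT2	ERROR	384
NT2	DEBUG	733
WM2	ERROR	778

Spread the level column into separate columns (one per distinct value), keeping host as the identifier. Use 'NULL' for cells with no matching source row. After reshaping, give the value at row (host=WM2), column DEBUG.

No long-format row has host=WM2 and level=DEBUG, so the cell is NULL.

NULL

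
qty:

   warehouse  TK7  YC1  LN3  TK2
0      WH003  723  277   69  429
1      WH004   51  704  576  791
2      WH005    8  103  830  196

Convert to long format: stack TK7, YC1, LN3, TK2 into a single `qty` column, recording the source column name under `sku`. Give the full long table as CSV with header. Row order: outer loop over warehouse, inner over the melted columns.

warehouse,sku,qty
WH003,TK7,723
WH003,YC1,277
WH003,LN3,69
WH003,TK2,429
WH004,TK7,51
WH004,YC1,704
WH004,LN3,576
WH004,TK2,791
WH005,TK7,8
WH005,YC1,103
WH005,LN3,830
WH005,TK2,196

Each (warehouse, column) pair becomes one row: 3 × 4 = 12 rows.
For example, (WH003, TK7) → qty=723.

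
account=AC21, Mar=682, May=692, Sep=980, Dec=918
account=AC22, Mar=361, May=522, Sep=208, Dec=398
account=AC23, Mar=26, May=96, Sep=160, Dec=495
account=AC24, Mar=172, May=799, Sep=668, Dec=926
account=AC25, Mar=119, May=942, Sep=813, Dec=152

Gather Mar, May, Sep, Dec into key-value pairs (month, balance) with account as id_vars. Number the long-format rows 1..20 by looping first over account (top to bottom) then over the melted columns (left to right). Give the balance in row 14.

799

20 rows total (5 × 4). Row 14: index ⌊(14-1)/4⌋ = 3 into account → AC24; (14-1) mod 4 = 1 into the melted columns → May.
So row 14 is (AC24, May, 799); balance = 799.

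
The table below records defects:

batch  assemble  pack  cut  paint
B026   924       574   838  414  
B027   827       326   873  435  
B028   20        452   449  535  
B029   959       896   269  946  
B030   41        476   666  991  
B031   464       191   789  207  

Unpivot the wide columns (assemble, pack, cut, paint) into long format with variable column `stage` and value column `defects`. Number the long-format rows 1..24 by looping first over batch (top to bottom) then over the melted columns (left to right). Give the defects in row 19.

666

24 rows total (6 × 4). Row 19: index ⌊(19-1)/4⌋ = 4 into batch → B030; (19-1) mod 4 = 2 into the melted columns → cut.
So row 19 is (B030, cut, 666); defects = 666.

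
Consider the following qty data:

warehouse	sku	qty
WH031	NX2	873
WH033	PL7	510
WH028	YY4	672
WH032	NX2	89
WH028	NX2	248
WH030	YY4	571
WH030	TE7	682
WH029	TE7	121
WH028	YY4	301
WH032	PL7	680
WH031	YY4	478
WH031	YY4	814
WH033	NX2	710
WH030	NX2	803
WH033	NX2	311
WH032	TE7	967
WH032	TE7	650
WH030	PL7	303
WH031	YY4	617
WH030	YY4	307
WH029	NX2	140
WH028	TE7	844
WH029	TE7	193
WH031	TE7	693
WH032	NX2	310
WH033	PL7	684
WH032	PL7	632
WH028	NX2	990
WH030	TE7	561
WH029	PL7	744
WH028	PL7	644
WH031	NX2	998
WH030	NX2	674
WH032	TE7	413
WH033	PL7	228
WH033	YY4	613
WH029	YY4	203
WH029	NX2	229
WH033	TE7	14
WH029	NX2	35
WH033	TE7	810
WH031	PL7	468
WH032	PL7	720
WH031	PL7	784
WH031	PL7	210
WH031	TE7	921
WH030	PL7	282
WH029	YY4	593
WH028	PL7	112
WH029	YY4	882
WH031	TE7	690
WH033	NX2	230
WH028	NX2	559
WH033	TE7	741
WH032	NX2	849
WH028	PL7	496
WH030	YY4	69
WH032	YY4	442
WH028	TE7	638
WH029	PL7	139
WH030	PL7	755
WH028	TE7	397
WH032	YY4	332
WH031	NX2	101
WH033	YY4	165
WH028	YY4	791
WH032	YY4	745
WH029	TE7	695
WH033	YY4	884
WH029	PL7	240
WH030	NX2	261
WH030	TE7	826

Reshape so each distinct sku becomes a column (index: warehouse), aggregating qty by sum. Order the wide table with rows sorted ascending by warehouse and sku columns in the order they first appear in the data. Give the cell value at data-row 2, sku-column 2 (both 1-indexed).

1123

With rows sorted ascending by warehouse, row 2 is warehouse=WH029. sku columns in first-appearance order: NX2, PL7, YY4, TE7; column 2 is PL7.
Long rows with warehouse=WH029, sku=PL7: 744 + 139 + 240 = 1123.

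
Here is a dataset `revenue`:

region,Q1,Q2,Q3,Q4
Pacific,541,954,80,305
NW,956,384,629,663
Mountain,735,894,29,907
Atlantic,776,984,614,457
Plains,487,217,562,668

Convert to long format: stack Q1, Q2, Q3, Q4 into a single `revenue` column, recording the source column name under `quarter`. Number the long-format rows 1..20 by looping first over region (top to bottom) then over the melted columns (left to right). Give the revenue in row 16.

457

20 rows total (5 × 4). Row 16: index ⌊(16-1)/4⌋ = 3 into region → Atlantic; (16-1) mod 4 = 3 into the melted columns → Q4.
So row 16 is (Atlantic, Q4, 457); revenue = 457.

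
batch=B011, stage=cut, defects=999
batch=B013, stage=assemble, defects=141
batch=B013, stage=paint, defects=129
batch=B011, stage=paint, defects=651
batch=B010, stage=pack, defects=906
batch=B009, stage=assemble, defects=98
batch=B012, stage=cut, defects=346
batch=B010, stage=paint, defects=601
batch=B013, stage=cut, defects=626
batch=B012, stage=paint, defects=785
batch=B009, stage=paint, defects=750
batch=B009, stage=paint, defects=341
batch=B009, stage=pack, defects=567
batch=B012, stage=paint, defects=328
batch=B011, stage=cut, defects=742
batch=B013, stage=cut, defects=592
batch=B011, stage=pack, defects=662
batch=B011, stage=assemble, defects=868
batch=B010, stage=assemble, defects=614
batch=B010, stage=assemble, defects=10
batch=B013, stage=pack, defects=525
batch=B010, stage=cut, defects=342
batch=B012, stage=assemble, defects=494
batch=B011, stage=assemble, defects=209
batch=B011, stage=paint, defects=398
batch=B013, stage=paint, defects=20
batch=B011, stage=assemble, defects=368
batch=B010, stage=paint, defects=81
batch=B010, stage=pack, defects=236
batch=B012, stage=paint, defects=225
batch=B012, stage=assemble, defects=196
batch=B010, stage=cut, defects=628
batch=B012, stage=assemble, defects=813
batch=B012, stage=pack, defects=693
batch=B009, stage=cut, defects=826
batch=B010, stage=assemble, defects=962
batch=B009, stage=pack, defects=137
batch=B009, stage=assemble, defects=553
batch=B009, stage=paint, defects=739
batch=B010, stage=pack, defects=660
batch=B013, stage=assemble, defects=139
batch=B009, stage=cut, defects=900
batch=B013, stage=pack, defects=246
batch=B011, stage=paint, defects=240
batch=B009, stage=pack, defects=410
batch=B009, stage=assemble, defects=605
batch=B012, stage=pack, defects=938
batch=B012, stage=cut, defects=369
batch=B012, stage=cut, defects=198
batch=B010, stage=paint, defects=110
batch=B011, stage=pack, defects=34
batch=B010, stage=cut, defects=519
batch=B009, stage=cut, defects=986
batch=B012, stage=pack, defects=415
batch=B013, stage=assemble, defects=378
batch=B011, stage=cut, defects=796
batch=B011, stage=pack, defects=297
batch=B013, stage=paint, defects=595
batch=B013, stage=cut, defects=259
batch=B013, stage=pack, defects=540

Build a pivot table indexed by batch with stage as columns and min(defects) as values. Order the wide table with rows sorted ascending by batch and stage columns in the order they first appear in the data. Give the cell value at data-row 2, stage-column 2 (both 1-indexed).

10

With rows sorted ascending by batch, row 2 is batch=B010. stage columns in first-appearance order: cut, assemble, paint, pack; column 2 is assemble.
Long rows with batch=B010, stage=assemble: min(614, 10, 962) = 10.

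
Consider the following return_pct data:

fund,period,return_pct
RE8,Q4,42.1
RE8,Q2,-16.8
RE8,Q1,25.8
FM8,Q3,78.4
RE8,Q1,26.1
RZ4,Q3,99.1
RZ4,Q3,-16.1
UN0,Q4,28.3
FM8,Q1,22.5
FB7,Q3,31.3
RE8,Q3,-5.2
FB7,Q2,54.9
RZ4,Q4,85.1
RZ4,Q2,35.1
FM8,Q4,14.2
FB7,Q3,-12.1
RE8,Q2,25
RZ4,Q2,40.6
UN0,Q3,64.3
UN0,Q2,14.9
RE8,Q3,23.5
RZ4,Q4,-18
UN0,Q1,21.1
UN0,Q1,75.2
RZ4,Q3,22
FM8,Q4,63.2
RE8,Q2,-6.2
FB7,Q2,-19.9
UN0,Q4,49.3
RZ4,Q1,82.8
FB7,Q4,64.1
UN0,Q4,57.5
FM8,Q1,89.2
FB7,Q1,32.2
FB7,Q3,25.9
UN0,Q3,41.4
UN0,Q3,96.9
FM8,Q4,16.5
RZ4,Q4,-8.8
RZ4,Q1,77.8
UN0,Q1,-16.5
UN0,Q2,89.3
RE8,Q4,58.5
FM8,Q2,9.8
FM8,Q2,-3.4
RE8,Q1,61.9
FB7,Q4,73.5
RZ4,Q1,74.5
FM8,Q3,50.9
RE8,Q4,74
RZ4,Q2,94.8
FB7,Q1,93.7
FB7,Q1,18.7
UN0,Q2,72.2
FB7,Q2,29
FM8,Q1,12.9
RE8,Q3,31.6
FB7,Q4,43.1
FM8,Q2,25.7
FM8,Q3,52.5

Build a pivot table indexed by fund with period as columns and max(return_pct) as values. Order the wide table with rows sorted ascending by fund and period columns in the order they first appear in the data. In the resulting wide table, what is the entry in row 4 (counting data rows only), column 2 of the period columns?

94.8

With rows sorted ascending by fund, row 4 is fund=RZ4. period columns in first-appearance order: Q4, Q2, Q1, Q3; column 2 is Q2.
Long rows with fund=RZ4, period=Q2: max(35.1, 40.6, 94.8) = 94.8.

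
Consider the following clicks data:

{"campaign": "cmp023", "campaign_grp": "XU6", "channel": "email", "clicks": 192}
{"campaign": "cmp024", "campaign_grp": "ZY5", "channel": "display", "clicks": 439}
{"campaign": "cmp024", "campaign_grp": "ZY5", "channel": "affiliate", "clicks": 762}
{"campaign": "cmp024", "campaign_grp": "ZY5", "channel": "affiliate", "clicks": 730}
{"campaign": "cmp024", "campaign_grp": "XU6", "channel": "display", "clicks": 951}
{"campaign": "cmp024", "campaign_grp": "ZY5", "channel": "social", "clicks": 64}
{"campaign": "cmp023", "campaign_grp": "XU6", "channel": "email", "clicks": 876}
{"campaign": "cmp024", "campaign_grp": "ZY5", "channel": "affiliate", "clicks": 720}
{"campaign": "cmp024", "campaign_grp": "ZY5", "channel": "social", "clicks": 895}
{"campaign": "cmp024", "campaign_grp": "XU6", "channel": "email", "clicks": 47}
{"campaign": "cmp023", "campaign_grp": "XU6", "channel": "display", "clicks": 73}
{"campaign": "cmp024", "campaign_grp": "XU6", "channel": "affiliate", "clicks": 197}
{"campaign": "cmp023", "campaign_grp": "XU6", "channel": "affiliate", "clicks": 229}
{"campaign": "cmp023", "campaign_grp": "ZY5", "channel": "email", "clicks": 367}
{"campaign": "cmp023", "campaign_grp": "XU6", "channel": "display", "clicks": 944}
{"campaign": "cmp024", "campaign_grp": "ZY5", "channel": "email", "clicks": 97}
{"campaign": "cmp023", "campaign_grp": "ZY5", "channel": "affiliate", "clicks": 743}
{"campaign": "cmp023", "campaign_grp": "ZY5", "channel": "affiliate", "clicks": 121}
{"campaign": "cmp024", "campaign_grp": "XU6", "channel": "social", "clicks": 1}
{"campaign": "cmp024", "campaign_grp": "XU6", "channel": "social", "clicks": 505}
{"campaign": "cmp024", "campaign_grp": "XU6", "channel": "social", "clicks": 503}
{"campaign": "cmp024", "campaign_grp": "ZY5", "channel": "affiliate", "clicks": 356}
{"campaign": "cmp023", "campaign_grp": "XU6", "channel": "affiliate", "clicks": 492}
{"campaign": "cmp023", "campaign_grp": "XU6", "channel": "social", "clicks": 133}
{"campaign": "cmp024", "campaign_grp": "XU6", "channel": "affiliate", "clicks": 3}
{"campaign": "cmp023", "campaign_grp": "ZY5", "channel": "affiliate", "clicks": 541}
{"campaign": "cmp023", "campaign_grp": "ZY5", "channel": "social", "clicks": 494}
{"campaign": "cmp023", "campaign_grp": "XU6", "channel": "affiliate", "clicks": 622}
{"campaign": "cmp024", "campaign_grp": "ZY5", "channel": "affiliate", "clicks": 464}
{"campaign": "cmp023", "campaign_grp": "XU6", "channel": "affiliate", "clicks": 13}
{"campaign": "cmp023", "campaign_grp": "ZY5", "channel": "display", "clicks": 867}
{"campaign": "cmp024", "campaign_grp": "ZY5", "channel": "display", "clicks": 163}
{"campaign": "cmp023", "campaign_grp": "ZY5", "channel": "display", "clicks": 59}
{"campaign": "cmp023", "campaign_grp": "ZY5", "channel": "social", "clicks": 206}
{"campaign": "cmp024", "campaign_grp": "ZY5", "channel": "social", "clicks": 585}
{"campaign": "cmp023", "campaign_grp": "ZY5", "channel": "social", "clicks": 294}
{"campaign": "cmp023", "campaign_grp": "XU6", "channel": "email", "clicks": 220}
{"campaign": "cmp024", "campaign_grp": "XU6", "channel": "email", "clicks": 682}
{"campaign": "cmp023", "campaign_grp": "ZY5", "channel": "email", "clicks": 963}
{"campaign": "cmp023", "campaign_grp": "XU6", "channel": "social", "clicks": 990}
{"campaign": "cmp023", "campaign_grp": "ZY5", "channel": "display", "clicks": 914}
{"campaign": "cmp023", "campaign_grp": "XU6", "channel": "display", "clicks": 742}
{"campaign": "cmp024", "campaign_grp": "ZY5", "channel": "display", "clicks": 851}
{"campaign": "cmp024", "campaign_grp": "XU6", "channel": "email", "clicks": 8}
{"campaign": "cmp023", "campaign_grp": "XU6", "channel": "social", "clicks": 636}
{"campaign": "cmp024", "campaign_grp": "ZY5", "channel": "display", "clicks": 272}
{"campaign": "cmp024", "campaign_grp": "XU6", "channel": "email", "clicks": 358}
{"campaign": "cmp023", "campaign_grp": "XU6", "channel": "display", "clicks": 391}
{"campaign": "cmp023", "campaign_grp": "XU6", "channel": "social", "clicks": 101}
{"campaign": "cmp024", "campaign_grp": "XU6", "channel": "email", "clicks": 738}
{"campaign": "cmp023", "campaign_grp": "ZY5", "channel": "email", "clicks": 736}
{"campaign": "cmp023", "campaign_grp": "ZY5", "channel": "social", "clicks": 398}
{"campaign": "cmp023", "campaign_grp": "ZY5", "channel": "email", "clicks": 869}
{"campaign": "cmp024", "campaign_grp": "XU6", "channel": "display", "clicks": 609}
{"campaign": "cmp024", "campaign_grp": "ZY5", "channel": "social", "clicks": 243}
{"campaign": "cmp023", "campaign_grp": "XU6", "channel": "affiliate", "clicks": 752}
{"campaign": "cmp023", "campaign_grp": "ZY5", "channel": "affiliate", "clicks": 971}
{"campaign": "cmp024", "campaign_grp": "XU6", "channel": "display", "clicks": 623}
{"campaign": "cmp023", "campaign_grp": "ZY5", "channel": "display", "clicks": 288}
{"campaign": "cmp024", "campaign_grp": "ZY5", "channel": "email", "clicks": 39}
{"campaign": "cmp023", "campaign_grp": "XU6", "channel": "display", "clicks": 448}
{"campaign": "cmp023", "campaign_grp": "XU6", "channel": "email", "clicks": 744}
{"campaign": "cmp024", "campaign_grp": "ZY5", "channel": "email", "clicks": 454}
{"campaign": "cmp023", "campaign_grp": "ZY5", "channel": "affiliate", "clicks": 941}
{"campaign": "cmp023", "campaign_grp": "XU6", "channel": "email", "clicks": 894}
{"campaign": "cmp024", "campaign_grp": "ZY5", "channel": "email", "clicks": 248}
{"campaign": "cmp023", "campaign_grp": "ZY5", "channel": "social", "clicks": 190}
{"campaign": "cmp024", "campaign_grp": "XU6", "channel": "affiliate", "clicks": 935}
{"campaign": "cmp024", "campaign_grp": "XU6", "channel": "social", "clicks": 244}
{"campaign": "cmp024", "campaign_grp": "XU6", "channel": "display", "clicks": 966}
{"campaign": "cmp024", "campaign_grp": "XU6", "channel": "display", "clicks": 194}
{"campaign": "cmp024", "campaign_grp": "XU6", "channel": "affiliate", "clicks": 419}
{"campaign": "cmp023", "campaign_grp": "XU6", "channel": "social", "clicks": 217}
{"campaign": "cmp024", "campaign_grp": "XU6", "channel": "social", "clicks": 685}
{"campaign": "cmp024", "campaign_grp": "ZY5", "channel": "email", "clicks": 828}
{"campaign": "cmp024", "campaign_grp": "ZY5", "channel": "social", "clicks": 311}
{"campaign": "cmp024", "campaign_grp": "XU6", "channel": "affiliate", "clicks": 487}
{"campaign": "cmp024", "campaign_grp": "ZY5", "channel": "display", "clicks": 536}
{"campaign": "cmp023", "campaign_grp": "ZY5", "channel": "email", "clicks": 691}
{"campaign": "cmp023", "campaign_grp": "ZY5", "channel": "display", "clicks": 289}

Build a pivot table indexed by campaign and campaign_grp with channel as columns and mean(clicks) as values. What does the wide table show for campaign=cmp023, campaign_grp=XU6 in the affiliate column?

421.60

Rows with campaign=cmp023, campaign_grp=XU6 and channel=affiliate: clicks values are 229, 492, 622, 13, 752.
(229 + 492 + 622 + 13 + 752) / 5 = 421.60.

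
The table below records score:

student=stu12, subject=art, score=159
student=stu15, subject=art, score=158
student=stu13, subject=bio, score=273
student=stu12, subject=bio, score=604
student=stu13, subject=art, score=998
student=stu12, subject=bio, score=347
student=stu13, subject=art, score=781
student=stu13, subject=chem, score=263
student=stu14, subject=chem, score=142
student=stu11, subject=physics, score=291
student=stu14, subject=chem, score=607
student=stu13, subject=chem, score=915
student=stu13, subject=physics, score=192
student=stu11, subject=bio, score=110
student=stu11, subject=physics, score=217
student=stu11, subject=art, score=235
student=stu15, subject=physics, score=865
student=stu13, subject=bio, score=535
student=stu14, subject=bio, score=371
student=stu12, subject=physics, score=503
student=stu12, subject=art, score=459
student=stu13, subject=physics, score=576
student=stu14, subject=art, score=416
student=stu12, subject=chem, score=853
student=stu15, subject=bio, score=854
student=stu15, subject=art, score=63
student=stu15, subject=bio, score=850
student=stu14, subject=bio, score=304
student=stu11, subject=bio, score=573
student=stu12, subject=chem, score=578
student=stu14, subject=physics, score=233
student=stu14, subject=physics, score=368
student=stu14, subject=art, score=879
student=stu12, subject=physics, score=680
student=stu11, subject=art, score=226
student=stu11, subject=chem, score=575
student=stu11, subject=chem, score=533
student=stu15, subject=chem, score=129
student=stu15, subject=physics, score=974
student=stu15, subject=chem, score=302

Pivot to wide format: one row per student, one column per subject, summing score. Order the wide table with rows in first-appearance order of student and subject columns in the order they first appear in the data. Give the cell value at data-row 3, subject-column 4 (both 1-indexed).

768

With rows in first-appearance order of student, row 3 is student=stu13. subject columns in first-appearance order: art, bio, chem, physics; column 4 is physics.
Long rows with student=stu13, subject=physics: 192 + 576 = 768.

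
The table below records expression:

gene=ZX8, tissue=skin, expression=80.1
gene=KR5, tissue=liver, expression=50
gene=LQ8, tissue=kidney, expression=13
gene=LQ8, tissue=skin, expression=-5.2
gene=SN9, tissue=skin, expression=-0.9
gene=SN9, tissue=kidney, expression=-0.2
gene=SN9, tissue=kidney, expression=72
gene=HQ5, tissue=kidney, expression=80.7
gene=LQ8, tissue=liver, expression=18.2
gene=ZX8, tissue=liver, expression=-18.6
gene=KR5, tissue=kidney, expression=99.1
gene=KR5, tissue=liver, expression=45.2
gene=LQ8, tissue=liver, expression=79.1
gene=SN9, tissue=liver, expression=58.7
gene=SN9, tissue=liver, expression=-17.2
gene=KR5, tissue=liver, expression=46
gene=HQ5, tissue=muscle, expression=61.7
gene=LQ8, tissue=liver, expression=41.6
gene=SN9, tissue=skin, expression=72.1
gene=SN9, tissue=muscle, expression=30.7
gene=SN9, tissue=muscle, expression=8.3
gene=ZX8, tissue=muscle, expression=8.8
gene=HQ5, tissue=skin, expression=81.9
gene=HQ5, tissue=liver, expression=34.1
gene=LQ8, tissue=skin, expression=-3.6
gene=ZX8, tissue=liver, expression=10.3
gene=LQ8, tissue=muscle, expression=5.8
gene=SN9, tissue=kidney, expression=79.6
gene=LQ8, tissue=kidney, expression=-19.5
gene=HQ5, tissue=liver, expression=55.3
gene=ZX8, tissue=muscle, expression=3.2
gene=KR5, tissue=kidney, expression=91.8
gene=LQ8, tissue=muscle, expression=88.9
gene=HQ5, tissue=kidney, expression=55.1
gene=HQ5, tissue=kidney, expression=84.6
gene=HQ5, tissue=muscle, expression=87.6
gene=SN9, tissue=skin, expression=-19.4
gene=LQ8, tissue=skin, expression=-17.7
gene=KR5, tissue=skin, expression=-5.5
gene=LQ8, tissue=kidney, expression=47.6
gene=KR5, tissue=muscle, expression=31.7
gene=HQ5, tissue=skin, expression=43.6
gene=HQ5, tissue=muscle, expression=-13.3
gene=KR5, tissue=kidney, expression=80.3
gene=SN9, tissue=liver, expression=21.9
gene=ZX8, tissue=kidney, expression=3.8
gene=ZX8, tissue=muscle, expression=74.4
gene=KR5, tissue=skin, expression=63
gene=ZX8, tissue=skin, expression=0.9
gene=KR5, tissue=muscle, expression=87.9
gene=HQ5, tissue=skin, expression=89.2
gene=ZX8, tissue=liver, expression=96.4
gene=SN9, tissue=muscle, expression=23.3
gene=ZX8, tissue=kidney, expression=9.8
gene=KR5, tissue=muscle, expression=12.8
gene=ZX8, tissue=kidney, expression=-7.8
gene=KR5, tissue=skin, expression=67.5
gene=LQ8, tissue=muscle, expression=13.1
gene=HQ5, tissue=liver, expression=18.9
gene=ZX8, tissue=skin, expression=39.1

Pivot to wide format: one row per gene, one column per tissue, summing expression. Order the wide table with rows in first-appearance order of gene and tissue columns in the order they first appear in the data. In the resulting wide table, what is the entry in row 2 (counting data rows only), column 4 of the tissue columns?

With rows in first-appearance order of gene, row 2 is gene=KR5. tissue columns in first-appearance order: skin, liver, kidney, muscle; column 4 is muscle.
Long rows with gene=KR5, tissue=muscle: 31.7 + 87.9 + 12.8 = 132.4.

132.4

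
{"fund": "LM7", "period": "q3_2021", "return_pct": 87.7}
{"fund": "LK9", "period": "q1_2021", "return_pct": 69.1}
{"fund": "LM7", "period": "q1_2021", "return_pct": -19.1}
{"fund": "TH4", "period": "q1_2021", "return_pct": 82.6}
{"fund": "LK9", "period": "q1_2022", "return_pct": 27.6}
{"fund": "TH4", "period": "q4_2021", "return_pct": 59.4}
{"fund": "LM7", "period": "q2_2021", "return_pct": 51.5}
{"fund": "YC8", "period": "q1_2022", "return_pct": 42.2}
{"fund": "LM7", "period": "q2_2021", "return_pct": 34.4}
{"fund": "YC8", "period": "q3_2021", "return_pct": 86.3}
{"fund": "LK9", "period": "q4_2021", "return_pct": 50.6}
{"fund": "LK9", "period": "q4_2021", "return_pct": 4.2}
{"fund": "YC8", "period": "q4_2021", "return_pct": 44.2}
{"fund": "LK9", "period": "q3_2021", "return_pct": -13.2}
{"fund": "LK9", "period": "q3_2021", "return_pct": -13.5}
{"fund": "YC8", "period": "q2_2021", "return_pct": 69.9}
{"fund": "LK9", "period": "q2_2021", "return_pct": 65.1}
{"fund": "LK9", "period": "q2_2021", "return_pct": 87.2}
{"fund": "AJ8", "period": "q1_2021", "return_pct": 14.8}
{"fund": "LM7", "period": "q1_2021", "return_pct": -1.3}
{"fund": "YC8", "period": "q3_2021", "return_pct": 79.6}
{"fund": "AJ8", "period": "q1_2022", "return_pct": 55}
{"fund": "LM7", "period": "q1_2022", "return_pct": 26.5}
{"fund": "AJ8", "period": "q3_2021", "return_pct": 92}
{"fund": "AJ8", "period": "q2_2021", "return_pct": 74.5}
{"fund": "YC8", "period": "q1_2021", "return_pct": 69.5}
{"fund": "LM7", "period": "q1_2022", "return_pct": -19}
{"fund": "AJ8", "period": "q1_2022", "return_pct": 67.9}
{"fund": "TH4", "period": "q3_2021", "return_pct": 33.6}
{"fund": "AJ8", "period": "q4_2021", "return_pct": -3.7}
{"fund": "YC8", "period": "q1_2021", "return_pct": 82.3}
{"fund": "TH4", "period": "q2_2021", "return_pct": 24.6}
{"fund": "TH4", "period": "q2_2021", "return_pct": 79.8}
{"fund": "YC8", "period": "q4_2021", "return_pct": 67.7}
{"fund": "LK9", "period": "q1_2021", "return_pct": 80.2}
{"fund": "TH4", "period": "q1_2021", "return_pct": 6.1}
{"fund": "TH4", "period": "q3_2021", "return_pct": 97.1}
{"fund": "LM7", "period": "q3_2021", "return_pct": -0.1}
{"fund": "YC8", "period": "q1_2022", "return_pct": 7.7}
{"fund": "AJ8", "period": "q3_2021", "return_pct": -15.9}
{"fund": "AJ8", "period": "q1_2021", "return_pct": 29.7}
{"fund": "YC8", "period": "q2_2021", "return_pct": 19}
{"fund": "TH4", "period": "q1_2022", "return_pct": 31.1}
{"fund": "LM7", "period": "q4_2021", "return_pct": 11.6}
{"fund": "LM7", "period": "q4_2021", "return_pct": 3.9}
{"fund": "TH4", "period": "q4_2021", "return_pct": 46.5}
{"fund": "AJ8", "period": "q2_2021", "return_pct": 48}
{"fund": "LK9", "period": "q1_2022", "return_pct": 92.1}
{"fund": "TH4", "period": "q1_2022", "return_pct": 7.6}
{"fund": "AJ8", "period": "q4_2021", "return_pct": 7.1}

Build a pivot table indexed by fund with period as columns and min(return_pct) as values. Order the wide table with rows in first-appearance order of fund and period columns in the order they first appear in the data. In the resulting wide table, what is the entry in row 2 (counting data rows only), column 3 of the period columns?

With rows in first-appearance order of fund, row 2 is fund=LK9. period columns in first-appearance order: q3_2021, q1_2021, q1_2022, q4_2021, q2_2021; column 3 is q1_2022.
Long rows with fund=LK9, period=q1_2022: min(27.6, 92.1) = 27.6.

27.6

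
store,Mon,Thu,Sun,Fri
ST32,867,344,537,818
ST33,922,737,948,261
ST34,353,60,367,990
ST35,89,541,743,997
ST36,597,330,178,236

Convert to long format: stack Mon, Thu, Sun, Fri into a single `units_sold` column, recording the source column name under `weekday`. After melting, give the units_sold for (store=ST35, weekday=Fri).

Unpivoting turns each (store, wide-column) pair into one long row.
The wide cell at row ST35, column Fri holds 997, so the long row (ST35, Fri) has units_sold=997.

997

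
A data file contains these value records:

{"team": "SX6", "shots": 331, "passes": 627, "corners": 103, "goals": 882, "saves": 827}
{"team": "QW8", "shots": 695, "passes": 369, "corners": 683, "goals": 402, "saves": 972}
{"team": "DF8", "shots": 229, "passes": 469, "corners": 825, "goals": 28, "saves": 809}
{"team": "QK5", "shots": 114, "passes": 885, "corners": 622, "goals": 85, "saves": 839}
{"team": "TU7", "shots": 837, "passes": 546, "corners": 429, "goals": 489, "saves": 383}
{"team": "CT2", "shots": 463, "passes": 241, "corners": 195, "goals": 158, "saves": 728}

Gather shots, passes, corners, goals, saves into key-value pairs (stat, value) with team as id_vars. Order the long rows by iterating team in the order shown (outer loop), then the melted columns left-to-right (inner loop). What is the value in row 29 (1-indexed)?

30 rows total (6 × 5). Row 29: index ⌊(29-1)/5⌋ = 5 into team → CT2; (29-1) mod 5 = 3 into the melted columns → goals.
So row 29 is (CT2, goals, 158); value = 158.

158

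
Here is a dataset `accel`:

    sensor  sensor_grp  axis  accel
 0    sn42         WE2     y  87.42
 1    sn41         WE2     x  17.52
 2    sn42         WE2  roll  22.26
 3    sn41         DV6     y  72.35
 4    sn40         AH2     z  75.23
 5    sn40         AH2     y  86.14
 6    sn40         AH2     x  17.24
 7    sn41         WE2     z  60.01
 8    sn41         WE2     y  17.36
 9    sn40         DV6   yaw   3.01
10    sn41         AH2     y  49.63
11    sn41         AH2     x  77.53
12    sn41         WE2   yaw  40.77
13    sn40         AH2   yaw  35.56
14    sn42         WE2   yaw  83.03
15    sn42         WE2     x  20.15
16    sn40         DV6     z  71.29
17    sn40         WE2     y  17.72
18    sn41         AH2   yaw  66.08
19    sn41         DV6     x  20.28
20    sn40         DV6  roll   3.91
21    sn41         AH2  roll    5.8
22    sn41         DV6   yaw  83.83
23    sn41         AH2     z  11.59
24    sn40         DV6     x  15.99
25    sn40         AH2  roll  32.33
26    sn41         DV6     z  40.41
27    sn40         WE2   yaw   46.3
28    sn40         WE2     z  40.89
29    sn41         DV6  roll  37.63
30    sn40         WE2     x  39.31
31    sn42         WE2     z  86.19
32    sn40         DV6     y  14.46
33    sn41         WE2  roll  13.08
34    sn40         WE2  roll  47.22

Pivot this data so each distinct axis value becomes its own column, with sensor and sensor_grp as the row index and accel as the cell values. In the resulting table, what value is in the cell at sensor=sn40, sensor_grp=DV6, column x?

15.99

Wide layout: rows indexed by sensor and sensor_grp, columns are the 5 distinct axis values (y, x, roll, z, yaw).
Cell (sensor=sn40, sensor_grp=DV6, axis=x) draws from the long row where sensor=sn40, sensor_grp=DV6 and axis=x, which has accel=15.99.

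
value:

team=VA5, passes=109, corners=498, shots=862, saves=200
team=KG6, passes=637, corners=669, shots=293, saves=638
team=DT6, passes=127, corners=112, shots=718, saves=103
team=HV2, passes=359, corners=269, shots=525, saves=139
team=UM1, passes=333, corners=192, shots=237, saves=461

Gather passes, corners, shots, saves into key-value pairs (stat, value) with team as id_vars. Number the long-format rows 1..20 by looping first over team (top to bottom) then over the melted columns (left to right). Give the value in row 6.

669

20 rows total (5 × 4). Row 6: index ⌊(6-1)/4⌋ = 1 into team → KG6; (6-1) mod 4 = 1 into the melted columns → corners.
So row 6 is (KG6, corners, 669); value = 669.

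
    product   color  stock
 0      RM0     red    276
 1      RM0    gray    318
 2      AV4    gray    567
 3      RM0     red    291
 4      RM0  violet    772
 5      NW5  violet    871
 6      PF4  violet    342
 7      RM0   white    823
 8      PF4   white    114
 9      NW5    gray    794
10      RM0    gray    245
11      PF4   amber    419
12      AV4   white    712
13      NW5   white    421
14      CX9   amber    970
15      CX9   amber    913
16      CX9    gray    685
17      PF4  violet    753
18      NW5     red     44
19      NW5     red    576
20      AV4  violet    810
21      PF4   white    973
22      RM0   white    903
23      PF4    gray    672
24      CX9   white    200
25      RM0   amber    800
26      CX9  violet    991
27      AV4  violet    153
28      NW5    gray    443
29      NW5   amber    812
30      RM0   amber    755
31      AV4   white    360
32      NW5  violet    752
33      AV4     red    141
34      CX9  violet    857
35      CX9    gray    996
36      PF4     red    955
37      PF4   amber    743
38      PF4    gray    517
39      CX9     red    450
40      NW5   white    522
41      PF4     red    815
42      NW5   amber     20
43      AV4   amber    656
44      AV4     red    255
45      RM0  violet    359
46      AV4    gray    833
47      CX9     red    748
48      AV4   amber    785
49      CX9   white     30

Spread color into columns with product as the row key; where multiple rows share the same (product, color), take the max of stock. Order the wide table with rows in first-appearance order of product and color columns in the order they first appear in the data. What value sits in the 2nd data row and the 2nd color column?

With rows in first-appearance order of product, row 2 is product=AV4. color columns in first-appearance order: red, gray, violet, white, amber; column 2 is gray.
Long rows with product=AV4, color=gray: max(567, 833) = 833.

833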